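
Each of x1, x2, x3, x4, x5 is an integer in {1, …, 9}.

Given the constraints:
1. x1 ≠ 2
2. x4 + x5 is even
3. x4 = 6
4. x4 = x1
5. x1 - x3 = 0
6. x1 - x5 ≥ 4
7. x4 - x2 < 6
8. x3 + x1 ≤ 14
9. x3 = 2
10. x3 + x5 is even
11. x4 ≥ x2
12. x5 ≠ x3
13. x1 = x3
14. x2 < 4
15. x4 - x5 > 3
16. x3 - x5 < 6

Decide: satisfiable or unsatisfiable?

Unsatisfiable

Constraint 3 fixes x4 = 6 and constraint 9 fixes x3 = 2. Constraints 4 and 13 give x4 = x1 = x3, so x4 = x3. But 6 ≠ 2 — contradiction.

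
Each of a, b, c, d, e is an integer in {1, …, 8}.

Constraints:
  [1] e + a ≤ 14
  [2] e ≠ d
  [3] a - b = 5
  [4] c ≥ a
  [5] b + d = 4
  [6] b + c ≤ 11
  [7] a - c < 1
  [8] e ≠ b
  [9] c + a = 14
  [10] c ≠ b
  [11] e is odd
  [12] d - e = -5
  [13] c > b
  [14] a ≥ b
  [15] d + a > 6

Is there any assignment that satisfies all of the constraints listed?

Satisfiable

Setting (a, b, c, d, e) = (7, 2, 7, 2, 7) satisfies everything: constraint 1: e + a = 14; constraint 3: a - b = 5, and the others follow.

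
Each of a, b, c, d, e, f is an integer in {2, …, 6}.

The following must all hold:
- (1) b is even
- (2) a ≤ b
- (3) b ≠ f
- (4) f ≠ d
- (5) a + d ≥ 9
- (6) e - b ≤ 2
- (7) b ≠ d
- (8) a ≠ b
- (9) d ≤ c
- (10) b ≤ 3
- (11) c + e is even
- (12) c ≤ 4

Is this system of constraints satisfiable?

Unsatisfiable

From constraints 2 and 10: a ≤ b ≤ 3. From constraints 9 and 12: d ≤ c ≤ 4. Hence a + d ≤ 7. But constraint 5 requires a + d ≥ 9, and 9 > 7. Contradiction.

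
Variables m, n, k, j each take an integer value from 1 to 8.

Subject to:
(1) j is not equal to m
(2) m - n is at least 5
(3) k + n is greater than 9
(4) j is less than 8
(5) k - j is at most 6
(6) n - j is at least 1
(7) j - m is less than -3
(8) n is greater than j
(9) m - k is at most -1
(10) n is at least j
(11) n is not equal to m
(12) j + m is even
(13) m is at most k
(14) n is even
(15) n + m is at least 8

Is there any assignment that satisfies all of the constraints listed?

Constraints 2, 5, 6, and 9 give j − k ≥ -6, k − m ≥ 1, m − n ≥ 5, n − j ≥ 1.
Adding all 4 inequalities: the left sides telescope to 0, and the right sides sum to (-6) + 1 + 5 + 1 = 1. So 0 ≥ 1, which is false.

Unsatisfiable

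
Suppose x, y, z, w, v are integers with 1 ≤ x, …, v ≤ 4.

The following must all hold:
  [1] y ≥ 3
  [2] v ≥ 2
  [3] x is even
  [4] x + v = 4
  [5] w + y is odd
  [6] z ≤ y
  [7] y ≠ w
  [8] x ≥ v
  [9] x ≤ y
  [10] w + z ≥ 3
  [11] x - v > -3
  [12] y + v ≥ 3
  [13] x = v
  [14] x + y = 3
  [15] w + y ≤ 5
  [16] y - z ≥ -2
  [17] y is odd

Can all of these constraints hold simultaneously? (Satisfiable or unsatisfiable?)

From constraints 2 and 8: x ≥ v ≥ 2. From constraint 1: y ≥ 3. Hence x + y ≥ 5. But constraint 14 requires x + y = 3, and 3 < 5. Contradiction.

Unsatisfiable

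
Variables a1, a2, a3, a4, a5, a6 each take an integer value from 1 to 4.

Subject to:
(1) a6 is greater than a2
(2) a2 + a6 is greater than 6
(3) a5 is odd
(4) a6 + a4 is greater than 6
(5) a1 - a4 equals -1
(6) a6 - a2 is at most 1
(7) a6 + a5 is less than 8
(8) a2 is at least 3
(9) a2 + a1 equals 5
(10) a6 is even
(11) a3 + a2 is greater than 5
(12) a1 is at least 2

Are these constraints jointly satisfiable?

Take a1 = 2, a2 = 3, a3 = 4, a4 = 3, a5 = 1, a6 = 4. Then constraint 2: a2 + a6 = 7; constraint 4: a6 + a4 = 7; constraint 5: a1 - a4 = -1, and every other listed constraint is also met.

Satisfiable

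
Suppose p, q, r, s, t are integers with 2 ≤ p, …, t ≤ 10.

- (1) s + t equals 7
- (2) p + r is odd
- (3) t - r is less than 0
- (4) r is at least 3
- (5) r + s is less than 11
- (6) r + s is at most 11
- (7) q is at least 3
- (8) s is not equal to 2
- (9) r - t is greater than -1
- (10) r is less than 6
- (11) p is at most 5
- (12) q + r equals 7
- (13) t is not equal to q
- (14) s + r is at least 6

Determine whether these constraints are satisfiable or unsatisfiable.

Take p = 4, q = 4, r = 3, s = 5, t = 2. Then constraint 1: s + t = 7; constraint 3: t - r = -1, and every other listed constraint is also met.

Satisfiable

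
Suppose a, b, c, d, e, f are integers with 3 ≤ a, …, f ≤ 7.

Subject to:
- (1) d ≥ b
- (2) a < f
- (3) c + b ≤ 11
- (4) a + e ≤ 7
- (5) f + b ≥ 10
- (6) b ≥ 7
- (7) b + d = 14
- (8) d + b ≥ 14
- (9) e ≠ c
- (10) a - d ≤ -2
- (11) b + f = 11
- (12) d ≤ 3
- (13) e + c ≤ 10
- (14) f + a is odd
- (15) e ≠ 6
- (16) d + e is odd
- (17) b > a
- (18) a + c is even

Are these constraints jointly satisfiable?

Unsatisfiable

From constraint 6: b ≥ 7. From constraints 1 and 12: b ≤ d and d ≤ 3, so b ≤ 3. But 3 < 7, so no value of b works.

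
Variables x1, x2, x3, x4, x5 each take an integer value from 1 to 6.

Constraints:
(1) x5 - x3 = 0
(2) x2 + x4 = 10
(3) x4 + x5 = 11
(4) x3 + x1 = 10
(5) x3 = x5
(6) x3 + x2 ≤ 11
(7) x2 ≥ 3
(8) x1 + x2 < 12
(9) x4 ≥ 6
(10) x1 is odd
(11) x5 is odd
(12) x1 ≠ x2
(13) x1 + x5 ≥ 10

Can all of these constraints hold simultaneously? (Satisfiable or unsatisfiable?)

Satisfiable

Try x1 = 5, x2 = 4, x3 = 5, x4 = 6, x5 = 5.
Check constraint 1: x5 - x3 = 0; constraint 2: x2 + x4 = 10. The remaining constraints are straightforward to verify.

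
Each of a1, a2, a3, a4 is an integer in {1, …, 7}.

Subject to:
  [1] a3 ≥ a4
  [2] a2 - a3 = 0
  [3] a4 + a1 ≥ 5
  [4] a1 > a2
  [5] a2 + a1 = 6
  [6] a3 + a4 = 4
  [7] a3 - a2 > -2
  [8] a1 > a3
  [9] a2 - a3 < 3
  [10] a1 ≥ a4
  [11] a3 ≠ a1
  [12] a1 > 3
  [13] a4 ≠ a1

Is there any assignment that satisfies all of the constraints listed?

Satisfiable

One satisfying assignment is a1 = 4, a2 = 2, a3 = 2, a4 = 2.
For the less obvious constraints — constraint 2: a2 - a3 = 0; constraint 3: a4 + a1 = 6 — and the others hold by inspection.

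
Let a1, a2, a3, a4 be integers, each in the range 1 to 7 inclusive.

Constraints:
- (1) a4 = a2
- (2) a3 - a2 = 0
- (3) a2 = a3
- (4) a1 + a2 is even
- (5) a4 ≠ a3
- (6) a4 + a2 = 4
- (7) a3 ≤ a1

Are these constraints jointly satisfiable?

Unsatisfiable

From constraints 1 and 3, a4 = a2 = a3, so a4 = a3. But constraint 5 says a4 ≠ a3. Contradiction.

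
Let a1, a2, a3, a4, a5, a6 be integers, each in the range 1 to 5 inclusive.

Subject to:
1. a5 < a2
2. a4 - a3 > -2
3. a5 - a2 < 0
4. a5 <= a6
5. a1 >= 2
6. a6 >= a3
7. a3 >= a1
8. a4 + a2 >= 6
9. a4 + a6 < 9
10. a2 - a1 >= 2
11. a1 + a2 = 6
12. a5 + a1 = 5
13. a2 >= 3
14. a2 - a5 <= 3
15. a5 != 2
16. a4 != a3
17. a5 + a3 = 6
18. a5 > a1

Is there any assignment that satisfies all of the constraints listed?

Satisfiable

One satisfying assignment is a1 = 2, a2 = 4, a3 = 3, a4 = 2, a5 = 3, a6 = 5.
For the less obvious constraints — constraint 2: a4 - a3 = -1; constraint 3: a5 - a2 = -1; constraint 8: a4 + a2 = 6 — and the others hold by inspection.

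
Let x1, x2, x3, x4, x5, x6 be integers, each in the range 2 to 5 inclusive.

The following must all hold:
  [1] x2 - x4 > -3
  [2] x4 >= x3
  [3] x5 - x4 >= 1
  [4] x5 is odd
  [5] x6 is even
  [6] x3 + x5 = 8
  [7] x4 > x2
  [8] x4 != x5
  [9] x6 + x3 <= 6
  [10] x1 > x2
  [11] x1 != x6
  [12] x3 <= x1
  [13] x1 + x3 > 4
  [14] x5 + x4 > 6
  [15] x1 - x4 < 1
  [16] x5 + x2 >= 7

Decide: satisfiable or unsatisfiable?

Satisfiable

Take x1 = 3, x2 = 2, x3 = 3, x4 = 3, x5 = 5, x6 = 2. Then constraint 1: x2 - x4 = -1; constraint 3: x5 - x4 = 2, and every other listed constraint is also met.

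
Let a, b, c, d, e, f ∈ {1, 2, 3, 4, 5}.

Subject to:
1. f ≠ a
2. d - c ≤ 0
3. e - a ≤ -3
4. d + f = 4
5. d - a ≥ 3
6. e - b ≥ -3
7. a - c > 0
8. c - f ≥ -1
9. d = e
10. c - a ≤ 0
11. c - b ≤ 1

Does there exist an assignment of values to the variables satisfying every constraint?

Unsatisfiable

Constraints 2, 3, 5, 6, and 11 give e − b ≥ -3, b − c ≥ -1, c − d ≥ 0, d − a ≥ 3, a − e ≥ 3.
Adding all 5 inequalities: the left sides telescope to 0, and the right sides sum to (-3) + (-1) + 0 + 3 + 3 = 2. So 0 ≥ 2, which is false.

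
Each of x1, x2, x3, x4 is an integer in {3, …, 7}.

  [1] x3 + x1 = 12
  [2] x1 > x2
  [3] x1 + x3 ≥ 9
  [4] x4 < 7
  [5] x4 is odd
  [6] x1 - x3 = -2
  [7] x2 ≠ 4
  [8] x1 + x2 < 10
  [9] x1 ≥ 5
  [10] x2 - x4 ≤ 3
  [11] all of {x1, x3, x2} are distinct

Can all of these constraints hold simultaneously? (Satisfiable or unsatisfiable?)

Satisfiable

Try x1 = 5, x2 = 3, x3 = 7, x4 = 3.
Check constraint 1: x3 + x1 = 12; constraint 3: x1 + x3 = 12; constraint 6: x1 - x3 = -2. The remaining constraints are straightforward to verify.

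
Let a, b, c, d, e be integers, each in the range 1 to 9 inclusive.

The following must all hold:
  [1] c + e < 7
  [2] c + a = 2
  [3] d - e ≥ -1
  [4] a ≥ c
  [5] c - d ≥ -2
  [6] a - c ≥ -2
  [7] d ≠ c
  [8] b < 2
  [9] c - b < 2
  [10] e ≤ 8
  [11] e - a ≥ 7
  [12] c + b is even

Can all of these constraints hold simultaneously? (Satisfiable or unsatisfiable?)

Unsatisfiable

Constraints 3, 5, 6, and 11 give e − a ≥ 7, a − c ≥ -2, c − d ≥ -2, d − e ≥ -1.
Adding all 4 inequalities: the left sides telescope to 0, and the right sides sum to 7 + (-2) + (-2) + (-1) = 2. So 0 ≥ 2, which is false.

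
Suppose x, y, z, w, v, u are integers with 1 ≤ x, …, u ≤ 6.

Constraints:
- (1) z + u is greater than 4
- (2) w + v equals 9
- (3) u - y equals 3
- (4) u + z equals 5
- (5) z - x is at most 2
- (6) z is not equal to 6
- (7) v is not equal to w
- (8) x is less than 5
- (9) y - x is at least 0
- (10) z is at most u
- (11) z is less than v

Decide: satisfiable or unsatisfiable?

Setting (x, y, z, w, v, u) = (1, 1, 1, 5, 4, 4) satisfies everything: constraint 1: z + u = 5; constraint 2: w + v = 9, and the others follow.

Satisfiable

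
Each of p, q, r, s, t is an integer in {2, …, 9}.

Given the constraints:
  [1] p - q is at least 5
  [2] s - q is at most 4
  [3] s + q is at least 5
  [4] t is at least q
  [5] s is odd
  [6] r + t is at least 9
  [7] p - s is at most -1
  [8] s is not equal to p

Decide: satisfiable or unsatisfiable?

Unsatisfiable

Constraints 1, 2, and 7 give q − s ≥ -4, s − p ≥ 1, p − q ≥ 5.
Adding all 3 inequalities: the left sides telescope to 0, and the right sides sum to (-4) + 1 + 5 = 2. So 0 ≥ 2, which is false.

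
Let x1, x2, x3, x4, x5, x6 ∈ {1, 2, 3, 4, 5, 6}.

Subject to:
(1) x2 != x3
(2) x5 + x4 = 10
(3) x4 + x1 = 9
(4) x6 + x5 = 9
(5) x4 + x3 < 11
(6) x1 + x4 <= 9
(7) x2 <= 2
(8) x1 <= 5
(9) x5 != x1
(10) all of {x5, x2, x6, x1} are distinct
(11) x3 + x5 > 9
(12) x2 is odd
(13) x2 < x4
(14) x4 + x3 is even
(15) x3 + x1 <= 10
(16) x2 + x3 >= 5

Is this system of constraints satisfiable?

The assignment x1 = 5, x2 = 1, x3 = 4, x4 = 4, x5 = 6, x6 = 3 works:
  constraint 2 holds since x5 + x4 = 10.
  constraint 3 holds since x4 + x1 = 9.
  constraint 4 holds since x6 + x5 = 9.
The rest check out directly.

Satisfiable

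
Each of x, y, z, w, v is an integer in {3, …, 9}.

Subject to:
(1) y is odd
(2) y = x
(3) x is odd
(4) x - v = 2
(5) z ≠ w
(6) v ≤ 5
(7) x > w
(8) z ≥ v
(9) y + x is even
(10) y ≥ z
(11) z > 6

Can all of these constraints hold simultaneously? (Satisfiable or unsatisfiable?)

Satisfiable

Take x = 7, y = 7, z = 7, w = 4, v = 5. Then constraint 1: y = 7 is odd; constraint 4: x - v = 2, and every other listed constraint is also met.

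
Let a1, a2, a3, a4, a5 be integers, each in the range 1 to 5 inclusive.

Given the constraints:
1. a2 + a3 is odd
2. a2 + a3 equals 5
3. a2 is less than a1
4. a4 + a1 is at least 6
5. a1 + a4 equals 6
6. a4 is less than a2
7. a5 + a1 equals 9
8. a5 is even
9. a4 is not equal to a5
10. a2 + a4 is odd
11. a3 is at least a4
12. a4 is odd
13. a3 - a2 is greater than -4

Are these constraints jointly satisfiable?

Satisfiable

The assignment a1 = 5, a2 = 4, a3 = 1, a4 = 1, a5 = 4 works:
  constraint 2 holds since a2 + a3 = 5.
  constraint 4 holds since a4 + a1 = 6.
  constraint 5 holds since a1 + a4 = 6.
The rest check out directly.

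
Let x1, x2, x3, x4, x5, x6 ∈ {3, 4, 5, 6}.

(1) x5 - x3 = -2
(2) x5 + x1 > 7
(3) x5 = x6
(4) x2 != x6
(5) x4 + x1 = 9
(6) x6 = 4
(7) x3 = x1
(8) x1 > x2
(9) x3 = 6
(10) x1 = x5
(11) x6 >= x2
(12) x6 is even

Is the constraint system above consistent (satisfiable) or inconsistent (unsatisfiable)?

Unsatisfiable

Constraint 9 fixes x3 = 6 and constraint 6 fixes x6 = 4. Constraints 3, 7, and 10 give x3 = x1 = x5 = x6, so x3 = x6. But 6 ≠ 4 — contradiction.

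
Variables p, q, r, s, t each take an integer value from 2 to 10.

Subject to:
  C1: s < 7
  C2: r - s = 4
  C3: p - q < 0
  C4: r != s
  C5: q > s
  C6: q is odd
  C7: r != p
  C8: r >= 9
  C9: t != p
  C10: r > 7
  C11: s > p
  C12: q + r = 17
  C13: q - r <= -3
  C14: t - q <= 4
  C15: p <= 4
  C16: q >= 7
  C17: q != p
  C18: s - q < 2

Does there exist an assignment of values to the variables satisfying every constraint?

The assignment p = 4, q = 7, r = 10, s = 6, t = 10 works:
  constraint 2 holds since r - s = 4.
  constraint 3 holds since p - q = -3.
The rest check out directly.

Satisfiable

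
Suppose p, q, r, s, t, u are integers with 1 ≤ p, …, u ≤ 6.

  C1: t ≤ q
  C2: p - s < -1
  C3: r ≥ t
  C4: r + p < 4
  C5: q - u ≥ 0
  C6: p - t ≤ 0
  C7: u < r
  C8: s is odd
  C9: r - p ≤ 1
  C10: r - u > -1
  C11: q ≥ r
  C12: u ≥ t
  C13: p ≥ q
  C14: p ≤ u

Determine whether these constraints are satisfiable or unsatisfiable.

Constraints 6, 7, 11, 12, and 13 give p ≤ t, t ≤ u, u < r, r ≤ q, q ≤ p. Chaining: p ≤ t ≤ u < r ≤ q ≤ p, which forces p < p — impossible.

Unsatisfiable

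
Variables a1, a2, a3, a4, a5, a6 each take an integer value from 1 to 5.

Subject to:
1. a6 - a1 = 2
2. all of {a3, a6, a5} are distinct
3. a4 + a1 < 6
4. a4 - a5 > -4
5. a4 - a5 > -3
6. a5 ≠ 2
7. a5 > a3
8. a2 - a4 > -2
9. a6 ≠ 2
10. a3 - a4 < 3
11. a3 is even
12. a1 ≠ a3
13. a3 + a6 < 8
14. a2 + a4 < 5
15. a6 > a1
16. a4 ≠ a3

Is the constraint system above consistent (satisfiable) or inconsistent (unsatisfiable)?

The assignment a1 = 3, a2 = 1, a3 = 2, a4 = 1, a5 = 3, a6 = 5 works:
  constraint 1 holds since a6 - a1 = 2.
  constraint 3 holds since a4 + a1 = 4.
  constraint 4 holds since a4 - a5 = -2.
The rest check out directly.

Satisfiable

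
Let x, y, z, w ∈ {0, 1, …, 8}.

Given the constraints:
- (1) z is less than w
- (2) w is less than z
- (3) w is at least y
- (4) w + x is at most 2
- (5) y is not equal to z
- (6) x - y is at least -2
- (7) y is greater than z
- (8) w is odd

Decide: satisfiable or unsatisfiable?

Unsatisfiable

Constraints 2, 3, and 7 give z < y, y ≤ w, w < z. Chaining: z < y ≤ w < z, which forces z < z — impossible.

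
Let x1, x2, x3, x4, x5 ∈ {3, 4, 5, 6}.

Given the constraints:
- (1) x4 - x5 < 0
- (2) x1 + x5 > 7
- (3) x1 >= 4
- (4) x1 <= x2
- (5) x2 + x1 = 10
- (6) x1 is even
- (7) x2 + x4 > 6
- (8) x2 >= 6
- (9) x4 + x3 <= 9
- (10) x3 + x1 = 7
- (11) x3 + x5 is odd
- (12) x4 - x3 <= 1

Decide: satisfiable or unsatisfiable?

Setting (x1, x2, x3, x4, x5) = (4, 6, 3, 3, 6) satisfies everything: constraint 1: x4 - x5 = -3; constraint 2: x1 + x5 = 10; constraint 5: x2 + x1 = 10, and the others follow.

Satisfiable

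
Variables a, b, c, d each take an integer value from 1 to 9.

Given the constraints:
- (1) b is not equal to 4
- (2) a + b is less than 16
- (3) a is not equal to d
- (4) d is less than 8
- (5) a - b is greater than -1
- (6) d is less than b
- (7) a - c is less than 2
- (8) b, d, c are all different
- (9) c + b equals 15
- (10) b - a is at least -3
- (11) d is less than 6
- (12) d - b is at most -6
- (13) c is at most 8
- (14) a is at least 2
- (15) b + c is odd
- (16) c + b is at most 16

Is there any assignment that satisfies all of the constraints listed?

Setting (a, b, c, d) = (8, 7, 8, 1) satisfies everything: constraint 2: a + b = 15; constraint 5: a - b = 1; constraint 7: a - c = 0, and the others follow.

Satisfiable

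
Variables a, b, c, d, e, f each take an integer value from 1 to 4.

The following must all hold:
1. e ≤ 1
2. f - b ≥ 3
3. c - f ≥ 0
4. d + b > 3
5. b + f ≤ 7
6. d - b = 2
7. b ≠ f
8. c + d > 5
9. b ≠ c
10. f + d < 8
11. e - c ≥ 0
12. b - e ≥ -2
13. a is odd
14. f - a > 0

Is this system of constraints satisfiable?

Constraints 2, 3, 11, and 12 give b − e ≥ -2, e − c ≥ 0, c − f ≥ 0, f − b ≥ 3.
Adding all 4 inequalities: the left sides telescope to 0, and the right sides sum to (-2) + 0 + 0 + 3 = 1. So 0 ≥ 1, which is false.

Unsatisfiable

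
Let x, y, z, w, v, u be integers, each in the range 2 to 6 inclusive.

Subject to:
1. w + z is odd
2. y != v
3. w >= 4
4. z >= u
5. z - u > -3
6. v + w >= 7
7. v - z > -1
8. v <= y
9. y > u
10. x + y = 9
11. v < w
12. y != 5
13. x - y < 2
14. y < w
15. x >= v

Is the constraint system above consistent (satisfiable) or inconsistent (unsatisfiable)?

The assignment x = 5, y = 4, z = 2, w = 5, v = 3, u = 2 works:
  constraint 5 holds since z - u = 0.
  constraint 6 holds since v + w = 8.
  constraint 7 holds since v - z = 1.
The rest check out directly.

Satisfiable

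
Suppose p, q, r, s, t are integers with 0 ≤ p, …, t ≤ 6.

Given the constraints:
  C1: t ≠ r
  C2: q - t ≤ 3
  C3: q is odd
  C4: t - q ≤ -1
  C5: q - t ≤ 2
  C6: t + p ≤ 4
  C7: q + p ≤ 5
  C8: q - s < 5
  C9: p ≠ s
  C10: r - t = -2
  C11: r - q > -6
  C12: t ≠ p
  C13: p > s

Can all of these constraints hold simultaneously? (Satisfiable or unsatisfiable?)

Satisfiable

One satisfying assignment is p = 1, q = 3, r = 0, s = 0, t = 2.
For the less obvious constraints — constraint 2: q - t = 1; constraint 4: t - q = -1 — and the others hold by inspection.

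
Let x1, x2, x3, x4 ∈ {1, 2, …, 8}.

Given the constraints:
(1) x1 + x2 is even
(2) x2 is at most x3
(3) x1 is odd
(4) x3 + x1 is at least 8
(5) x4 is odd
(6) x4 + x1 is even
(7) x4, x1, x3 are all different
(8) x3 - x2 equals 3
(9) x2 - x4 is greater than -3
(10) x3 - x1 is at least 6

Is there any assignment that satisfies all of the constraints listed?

Setting (x1, x2, x3, x4) = (1, 5, 8, 5) satisfies everything: constraint 4: x3 + x1 = 9; constraint 8: x3 - x2 = 3; constraint 9: x2 - x4 = 0, and the others follow.

Satisfiable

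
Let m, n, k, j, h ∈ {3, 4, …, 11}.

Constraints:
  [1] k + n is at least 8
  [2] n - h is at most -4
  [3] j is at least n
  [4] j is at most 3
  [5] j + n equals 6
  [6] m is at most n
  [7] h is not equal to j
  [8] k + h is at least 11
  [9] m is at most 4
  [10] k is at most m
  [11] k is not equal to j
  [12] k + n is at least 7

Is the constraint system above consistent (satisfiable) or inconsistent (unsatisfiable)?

From constraints 9 and 10: k ≤ m ≤ 4. From constraints 3 and 4: n ≤ j ≤ 3. Hence k + n ≤ 7. But constraint 1 requires k + n ≥ 8, and 8 > 7. Contradiction.

Unsatisfiable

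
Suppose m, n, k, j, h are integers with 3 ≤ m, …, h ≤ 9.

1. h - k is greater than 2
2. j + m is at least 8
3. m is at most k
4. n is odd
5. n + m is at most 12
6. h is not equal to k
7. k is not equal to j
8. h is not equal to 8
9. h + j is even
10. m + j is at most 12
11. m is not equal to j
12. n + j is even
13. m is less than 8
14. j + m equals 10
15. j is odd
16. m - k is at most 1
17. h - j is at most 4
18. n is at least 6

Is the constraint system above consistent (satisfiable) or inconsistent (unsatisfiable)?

One satisfying assignment is m = 3, n = 7, k = 5, j = 7, h = 9.
For the less obvious constraints — constraint 1: h - k = 4; constraint 2: j + m = 10; constraint 5: n + m = 10 — and the others hold by inspection.

Satisfiable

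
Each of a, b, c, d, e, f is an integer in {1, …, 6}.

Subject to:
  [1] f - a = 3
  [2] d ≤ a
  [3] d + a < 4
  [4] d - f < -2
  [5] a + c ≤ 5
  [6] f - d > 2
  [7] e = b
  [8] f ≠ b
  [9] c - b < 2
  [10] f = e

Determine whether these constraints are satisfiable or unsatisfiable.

Unsatisfiable

From constraints 7 and 10, f = e = b, so f = b. But constraint 8 says f ≠ b. Contradiction.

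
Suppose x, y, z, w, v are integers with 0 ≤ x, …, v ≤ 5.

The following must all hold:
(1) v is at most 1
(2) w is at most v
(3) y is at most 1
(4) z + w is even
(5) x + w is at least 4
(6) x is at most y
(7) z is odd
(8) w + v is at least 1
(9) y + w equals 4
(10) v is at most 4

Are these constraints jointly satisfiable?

Unsatisfiable

From constraints 3 and 6: x ≤ y ≤ 1. From constraints 1 and 2: w ≤ v ≤ 1. Hence x + w ≤ 2. But constraint 5 requires x + w ≥ 4, and 4 > 2. Contradiction.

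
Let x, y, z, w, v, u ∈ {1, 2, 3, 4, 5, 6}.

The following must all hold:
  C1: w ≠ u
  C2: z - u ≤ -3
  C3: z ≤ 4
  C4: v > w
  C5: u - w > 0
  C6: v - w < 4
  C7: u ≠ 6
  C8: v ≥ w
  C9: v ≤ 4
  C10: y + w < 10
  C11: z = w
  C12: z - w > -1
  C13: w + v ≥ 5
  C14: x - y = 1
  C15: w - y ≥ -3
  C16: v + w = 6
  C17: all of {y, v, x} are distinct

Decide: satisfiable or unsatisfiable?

One satisfying assignment is x = 6, y = 5, z = 2, w = 2, v = 4, u = 5.
For the less obvious constraints — constraint 2: z - u = -3; constraint 5: u - w = 3 — and the others hold by inspection.

Satisfiable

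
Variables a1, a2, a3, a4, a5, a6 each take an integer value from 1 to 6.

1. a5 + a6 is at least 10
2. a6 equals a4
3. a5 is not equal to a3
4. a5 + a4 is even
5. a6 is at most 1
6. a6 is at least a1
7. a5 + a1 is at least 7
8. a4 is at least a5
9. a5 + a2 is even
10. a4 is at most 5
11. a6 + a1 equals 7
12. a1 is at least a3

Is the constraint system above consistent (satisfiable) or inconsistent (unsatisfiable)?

From constraints 8 and 10: a5 ≤ a4 ≤ 5. From constraints 5 and 6: a1 ≤ a6 ≤ 1. Hence a5 + a1 ≤ 6. But constraint 7 requires a5 + a1 ≥ 7, and 7 > 6. Contradiction.

Unsatisfiable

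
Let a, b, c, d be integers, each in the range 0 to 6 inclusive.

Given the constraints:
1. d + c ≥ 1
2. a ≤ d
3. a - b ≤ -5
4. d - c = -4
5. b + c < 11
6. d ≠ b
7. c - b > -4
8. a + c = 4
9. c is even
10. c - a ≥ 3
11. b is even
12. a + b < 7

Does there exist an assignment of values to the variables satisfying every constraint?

Satisfiable

The assignment a = 0, b = 6, c = 4, d = 0 works:
  constraint 1 holds since d + c = 4.
  constraint 3 holds since a - b = -6.
  constraint 4 holds since d - c = -4.
The rest check out directly.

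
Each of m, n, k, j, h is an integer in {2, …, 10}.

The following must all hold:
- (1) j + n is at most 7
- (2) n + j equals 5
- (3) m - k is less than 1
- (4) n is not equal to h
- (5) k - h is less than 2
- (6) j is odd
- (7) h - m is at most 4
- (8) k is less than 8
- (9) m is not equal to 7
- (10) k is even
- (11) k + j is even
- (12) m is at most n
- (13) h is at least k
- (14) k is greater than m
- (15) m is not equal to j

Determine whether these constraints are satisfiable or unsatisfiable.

Unsatisfiable

Constraint 10 makes k even and constraint 6 makes j odd, so k + j must be odd. Constraint 11 says k + j is even — contradiction.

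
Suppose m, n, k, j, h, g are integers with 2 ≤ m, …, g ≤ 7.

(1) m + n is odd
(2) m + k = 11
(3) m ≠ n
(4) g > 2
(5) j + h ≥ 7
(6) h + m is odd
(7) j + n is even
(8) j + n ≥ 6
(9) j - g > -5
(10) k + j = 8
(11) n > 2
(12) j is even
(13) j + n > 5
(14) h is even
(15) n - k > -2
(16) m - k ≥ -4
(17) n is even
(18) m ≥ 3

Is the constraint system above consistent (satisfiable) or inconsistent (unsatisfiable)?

Satisfiable

Take m = 5, n = 6, k = 6, j = 2, h = 6, g = 6. Then constraint 2: m + k = 11; constraint 5: j + h = 8; constraint 8: j + n = 8, and every other listed constraint is also met.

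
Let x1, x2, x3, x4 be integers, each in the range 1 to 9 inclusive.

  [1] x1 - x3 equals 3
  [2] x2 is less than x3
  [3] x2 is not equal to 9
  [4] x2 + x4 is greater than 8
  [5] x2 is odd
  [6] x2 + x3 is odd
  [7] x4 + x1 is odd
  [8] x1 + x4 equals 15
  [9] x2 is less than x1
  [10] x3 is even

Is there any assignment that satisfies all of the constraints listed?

Satisfiable

Try x1 = 9, x2 = 3, x3 = 6, x4 = 6.
Check constraint 1: x1 - x3 = 3; constraint 4: x2 + x4 = 9. The remaining constraints are straightforward to verify.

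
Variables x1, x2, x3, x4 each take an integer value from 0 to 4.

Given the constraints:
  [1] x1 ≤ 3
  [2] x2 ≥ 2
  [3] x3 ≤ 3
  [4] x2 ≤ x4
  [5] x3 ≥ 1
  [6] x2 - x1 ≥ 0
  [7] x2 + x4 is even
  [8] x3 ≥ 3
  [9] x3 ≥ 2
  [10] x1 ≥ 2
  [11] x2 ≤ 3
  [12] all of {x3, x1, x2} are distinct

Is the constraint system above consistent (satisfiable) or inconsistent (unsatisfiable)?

Unsatisfiable

Constraints 1, 2, 3, 9, 10, and 11 confine each of x3, x1, x2 to the 2 values {2, 3}.
Constraint 12 requires all 3 of them to be distinct, but only 2 values are available — impossible by the pigeonhole principle.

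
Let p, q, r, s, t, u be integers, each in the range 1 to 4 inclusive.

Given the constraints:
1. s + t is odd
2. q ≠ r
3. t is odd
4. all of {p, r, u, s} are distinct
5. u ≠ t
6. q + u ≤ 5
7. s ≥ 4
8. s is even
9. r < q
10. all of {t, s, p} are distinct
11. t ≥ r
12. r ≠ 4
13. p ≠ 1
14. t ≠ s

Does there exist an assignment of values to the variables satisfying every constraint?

Satisfiable

The assignment p = 3, q = 3, r = 1, s = 4, t = 1, u = 2 works:
  constraint 4 holds since values 3, 1, 2, 4 are distinct.
  constraint 6 holds since q + u = 5.
The rest check out directly.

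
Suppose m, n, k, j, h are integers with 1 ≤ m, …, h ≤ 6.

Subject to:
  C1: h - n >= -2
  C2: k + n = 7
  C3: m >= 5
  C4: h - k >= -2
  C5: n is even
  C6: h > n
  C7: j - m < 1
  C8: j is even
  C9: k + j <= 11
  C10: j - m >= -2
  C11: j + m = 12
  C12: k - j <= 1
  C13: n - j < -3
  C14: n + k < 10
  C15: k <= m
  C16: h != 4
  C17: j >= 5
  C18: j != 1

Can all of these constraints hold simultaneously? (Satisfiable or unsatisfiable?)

Satisfiable

The assignment m = 6, n = 2, k = 5, j = 6, h = 3 works:
  constraint 1 holds since h - n = 1.
  constraint 2 holds since k + n = 7.
  constraint 4 holds since h - k = -2.
The rest check out directly.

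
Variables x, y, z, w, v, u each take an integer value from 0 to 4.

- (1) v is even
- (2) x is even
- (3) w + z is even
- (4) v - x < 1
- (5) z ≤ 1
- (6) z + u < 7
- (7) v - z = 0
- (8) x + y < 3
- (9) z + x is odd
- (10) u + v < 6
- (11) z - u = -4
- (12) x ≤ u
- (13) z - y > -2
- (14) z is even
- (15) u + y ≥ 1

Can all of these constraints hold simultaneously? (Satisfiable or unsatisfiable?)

Unsatisfiable

Constraint 14 makes z even and constraint 2 makes x even, so z + x must be even. Constraint 9 says z + x is odd — contradiction.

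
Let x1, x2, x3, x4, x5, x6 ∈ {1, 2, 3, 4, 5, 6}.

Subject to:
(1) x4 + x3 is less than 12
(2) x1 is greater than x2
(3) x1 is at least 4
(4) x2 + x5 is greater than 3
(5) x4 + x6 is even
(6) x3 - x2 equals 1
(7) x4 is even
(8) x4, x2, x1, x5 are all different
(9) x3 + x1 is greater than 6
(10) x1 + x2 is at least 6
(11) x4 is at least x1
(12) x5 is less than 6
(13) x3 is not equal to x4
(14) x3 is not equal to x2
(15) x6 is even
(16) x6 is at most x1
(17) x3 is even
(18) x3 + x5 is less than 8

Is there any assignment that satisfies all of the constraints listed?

Satisfiable

The assignment x1 = 4, x2 = 3, x3 = 4, x4 = 6, x5 = 2, x6 = 2 works:
  constraint 1 holds since x4 + x3 = 10.
  constraint 4 holds since x2 + x5 = 5.
The rest check out directly.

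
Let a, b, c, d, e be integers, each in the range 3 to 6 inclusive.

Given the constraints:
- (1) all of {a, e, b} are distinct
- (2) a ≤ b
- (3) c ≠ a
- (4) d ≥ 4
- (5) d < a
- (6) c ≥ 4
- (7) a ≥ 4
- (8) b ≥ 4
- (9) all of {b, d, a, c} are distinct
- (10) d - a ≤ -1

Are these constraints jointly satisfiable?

Unsatisfiable

Constraints 4, 6, 7, and 8 confine each of b, d, a, c to the 3 values {4, …, 6} (the domain already gives each ≤ 6).
Constraint 9 requires all 4 of them to be distinct, but only 3 values are available — impossible by the pigeonhole principle.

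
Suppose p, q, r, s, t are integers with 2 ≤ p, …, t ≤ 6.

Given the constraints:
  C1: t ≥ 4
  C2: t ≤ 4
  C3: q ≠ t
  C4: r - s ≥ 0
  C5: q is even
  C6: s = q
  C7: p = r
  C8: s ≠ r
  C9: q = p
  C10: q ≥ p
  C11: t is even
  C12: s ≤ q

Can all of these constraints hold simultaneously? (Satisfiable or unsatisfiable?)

Unsatisfiable

From constraints 6, 7, and 9, s = q = p = r, so s = r. But constraint 8 says s ≠ r. Contradiction.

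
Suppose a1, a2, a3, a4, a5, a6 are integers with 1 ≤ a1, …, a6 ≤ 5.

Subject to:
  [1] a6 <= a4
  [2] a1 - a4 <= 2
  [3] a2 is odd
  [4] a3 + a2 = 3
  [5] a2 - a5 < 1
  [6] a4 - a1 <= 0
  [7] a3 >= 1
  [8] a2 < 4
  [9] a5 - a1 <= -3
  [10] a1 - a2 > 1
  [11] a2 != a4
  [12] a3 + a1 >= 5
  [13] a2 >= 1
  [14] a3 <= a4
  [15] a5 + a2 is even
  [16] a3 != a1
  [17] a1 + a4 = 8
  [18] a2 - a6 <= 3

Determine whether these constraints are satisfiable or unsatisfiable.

The assignment a1 = 5, a2 = 1, a3 = 2, a4 = 3, a5 = 1, a6 = 1 works:
  constraint 2 holds since a1 - a4 = 2.
  constraint 4 holds since a3 + a2 = 3.
The rest check out directly.

Satisfiable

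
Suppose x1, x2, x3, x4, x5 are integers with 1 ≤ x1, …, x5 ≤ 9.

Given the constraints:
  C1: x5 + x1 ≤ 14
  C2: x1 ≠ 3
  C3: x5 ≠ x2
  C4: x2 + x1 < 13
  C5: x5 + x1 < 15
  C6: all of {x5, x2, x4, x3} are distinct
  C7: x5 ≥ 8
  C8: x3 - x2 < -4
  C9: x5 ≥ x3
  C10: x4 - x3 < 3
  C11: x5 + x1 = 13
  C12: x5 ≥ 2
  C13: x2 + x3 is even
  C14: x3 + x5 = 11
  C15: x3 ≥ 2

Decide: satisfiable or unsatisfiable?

Satisfiable

The assignment x1 = 4, x2 = 8, x3 = 2, x4 = 4, x5 = 9 works:
  constraint 1 holds since x5 + x1 = 13.
  constraint 4 holds since x2 + x1 = 12.
  constraint 5 holds since x5 + x1 = 13.
The rest check out directly.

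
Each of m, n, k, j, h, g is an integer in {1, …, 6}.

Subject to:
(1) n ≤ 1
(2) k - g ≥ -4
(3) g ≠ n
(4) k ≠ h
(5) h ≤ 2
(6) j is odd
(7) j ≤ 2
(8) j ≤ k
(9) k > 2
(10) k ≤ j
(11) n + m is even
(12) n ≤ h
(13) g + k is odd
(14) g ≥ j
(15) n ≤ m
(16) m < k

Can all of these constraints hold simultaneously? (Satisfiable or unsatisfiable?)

From constraint 9: k ≥ 3. From constraints 7 and 10: k ≤ j and j ≤ 2, so k ≤ 2. But 2 < 3, so no value of k works.

Unsatisfiable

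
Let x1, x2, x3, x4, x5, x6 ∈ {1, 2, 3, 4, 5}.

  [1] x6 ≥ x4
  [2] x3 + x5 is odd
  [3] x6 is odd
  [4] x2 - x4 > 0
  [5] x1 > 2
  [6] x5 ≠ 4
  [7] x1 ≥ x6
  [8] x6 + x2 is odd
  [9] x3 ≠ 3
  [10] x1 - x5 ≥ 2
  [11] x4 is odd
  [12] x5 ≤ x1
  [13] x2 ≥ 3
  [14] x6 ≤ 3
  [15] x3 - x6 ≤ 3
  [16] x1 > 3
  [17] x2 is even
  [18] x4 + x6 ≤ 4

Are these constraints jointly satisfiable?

Satisfiable

Setting (x1, x2, x3, x4, x5, x6) = (4, 4, 2, 1, 1, 1) satisfies everything: constraint 4: x2 - x4 = 3; constraint 10: x1 - x5 = 3; constraint 15: x3 - x6 = 1, and the others follow.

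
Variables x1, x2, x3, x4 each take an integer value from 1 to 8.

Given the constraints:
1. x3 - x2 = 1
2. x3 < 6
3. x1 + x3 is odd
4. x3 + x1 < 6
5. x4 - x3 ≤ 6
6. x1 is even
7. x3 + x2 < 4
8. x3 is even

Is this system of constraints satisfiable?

Unsatisfiable

Constraint 6 makes x1 even and constraint 8 makes x3 even, so x1 + x3 must be even. Constraint 3 says x1 + x3 is odd — contradiction.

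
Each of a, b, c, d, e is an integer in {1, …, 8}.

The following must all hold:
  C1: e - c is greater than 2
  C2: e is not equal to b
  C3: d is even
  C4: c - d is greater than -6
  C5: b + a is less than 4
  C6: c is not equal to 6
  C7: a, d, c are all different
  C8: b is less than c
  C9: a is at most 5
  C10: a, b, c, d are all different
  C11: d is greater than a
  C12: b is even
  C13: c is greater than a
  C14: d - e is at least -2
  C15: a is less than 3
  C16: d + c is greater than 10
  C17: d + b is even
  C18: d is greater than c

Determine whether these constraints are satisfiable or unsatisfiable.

Satisfiable

Try a = 1, b = 2, c = 3, d = 8, e = 8.
Check constraint 1: e - c = 5; constraint 4: c - d = -5; constraint 5: b + a = 3. The remaining constraints are straightforward to verify.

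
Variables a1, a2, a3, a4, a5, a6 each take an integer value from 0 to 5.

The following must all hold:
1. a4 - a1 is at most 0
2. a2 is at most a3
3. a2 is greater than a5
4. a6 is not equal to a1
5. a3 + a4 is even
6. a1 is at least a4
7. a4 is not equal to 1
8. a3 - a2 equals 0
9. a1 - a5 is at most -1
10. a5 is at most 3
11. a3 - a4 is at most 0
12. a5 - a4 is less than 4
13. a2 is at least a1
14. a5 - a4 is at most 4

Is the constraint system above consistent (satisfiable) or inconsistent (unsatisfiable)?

Unsatisfiable

Constraints 2, 3, 6, 9, and 11 give a4 ≤ a1, a1 < a5, a5 < a2, a2 ≤ a3, a3 ≤ a4. Chaining: a4 ≤ a1 < a5 < a2 ≤ a3 ≤ a4, which forces a4 < a4 — impossible.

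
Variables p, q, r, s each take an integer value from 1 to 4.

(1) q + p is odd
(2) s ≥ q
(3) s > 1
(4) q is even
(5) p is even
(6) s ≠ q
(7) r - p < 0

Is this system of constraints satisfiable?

Unsatisfiable

Constraint 4 makes q even and constraint 5 makes p even, so q + p must be even. Constraint 1 says q + p is odd — contradiction.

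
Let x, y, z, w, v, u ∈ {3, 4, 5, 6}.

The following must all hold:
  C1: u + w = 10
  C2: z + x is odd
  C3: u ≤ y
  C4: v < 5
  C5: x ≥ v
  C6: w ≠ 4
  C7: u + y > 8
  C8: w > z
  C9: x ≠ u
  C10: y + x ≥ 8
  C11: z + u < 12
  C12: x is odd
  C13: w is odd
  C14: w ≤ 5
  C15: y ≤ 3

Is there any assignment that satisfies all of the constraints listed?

From constraints 3 and 15: u ≤ y ≤ 3. From constraint 14: w ≤ 5. Hence u + w ≤ 8. But constraint 1 requires u + w = 10, and 10 > 8. Contradiction.

Unsatisfiable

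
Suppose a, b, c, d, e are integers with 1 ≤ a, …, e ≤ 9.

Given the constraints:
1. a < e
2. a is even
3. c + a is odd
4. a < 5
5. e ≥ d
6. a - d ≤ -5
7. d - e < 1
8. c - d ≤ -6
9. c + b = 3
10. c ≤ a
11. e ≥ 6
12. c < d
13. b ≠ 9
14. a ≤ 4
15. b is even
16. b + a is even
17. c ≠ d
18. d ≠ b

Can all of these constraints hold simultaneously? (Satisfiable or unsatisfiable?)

Take a = 4, b = 2, c = 1, d = 9, e = 9. Then constraint 6: a - d = -5; constraint 7: d - e = 0, and every other listed constraint is also met.

Satisfiable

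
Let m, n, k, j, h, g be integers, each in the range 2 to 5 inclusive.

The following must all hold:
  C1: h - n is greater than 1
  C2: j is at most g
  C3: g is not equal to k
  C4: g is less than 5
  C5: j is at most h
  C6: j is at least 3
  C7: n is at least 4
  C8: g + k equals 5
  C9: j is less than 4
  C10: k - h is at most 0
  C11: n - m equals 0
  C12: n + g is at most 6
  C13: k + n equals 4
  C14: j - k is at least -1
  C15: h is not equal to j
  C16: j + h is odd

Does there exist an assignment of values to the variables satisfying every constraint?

From constraint 7: n ≥ 4. From constraints 2 and 6: g ≥ j ≥ 3. Hence n + g ≥ 7. But constraint 12 requires n + g ≤ 6, and 6 < 7. Contradiction.

Unsatisfiable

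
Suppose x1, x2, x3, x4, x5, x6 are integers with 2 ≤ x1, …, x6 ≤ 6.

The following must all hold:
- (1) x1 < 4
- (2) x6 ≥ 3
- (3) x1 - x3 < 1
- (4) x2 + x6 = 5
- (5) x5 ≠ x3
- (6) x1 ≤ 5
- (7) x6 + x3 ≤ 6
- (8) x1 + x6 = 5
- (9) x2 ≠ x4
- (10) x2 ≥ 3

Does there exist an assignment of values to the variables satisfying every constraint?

From constraint 10: x2 ≥ 3. From constraint 2: x6 ≥ 3. Hence x2 + x6 ≥ 6. But constraint 4 requires x2 + x6 = 5, and 5 < 6. Contradiction.

Unsatisfiable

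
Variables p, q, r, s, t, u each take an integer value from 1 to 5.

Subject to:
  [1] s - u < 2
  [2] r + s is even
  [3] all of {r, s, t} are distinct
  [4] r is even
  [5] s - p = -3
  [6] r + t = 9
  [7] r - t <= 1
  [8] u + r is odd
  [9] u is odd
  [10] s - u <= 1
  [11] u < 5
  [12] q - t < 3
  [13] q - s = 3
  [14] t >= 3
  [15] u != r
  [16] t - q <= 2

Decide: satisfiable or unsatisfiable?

Satisfiable

One satisfying assignment is p = 5, q = 5, r = 4, s = 2, t = 5, u = 1.
For the less obvious constraints — constraint 1: s - u = 1; constraint 5: s - p = -3 — and the others hold by inspection.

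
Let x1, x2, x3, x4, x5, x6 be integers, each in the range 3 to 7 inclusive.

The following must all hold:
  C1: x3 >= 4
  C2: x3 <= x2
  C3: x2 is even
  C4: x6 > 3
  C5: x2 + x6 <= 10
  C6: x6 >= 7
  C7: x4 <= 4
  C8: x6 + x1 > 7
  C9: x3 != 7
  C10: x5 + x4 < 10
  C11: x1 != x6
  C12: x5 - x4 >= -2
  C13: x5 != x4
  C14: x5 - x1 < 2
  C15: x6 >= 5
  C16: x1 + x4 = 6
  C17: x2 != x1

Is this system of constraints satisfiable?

From constraints 1 and 2: x2 ≥ x3 ≥ 4. From constraint 6: x6 ≥ 7. Hence x2 + x6 ≥ 11. But constraint 5 requires x2 + x6 ≤ 10, and 10 < 11. Contradiction.

Unsatisfiable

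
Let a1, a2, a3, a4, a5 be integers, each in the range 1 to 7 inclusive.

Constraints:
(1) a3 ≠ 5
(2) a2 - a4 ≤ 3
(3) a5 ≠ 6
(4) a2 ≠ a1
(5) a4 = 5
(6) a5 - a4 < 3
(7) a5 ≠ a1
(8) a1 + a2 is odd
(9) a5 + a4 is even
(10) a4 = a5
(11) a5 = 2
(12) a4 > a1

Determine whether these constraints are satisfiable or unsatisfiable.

Constraint 5 fixes a4 = 5 and constraint 11 fixes a5 = 2, but constraint 10 requires a4 = a5. Since 5 ≠ 2, contradiction.

Unsatisfiable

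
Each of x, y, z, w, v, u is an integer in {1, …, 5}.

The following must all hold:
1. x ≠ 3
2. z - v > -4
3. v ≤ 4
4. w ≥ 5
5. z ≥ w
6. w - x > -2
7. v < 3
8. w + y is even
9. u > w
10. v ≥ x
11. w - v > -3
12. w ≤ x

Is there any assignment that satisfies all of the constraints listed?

From constraints 4 and 12: x ≥ w and w ≥ 5, so x ≥ 5. From constraints 3 and 10: x ≤ v and v ≤ 4, so x ≤ 4. But 4 < 5, so no value of x works.

Unsatisfiable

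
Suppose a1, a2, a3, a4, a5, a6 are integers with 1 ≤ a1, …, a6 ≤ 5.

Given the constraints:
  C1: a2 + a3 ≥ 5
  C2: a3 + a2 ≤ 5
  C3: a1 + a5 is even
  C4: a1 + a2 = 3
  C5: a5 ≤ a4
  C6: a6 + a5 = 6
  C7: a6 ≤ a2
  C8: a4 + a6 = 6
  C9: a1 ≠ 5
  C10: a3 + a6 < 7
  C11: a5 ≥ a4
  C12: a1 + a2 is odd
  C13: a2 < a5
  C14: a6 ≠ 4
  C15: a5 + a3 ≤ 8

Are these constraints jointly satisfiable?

One satisfying assignment is a1 = 1, a2 = 2, a3 = 3, a4 = 5, a5 = 5, a6 = 1.
For the less obvious constraints — constraint 1: a2 + a3 = 5; constraint 2: a3 + a2 = 5 — and the others hold by inspection.

Satisfiable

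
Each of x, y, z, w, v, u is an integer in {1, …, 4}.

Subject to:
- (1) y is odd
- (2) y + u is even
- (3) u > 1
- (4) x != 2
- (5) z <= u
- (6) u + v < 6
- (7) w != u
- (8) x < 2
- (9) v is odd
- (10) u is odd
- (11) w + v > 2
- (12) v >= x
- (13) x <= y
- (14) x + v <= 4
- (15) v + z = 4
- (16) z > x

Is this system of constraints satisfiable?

One satisfying assignment is x = 1, y = 3, z = 3, w = 2, v = 1, u = 3.
For the less obvious constraints — constraint 6: u + v = 4; constraint 11: w + v = 3; constraint 14: x + v = 2 — and the others hold by inspection.

Satisfiable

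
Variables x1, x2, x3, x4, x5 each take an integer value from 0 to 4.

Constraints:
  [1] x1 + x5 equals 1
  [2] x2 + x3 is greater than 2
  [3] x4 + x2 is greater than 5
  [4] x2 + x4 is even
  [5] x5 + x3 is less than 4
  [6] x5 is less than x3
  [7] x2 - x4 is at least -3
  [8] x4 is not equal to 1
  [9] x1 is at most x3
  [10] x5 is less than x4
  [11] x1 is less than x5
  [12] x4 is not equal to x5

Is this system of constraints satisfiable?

Try x1 = 0, x2 = 3, x3 = 2, x4 = 3, x5 = 1.
Check constraint 1: x1 + x5 = 1; constraint 2: x2 + x3 = 5; constraint 3: x4 + x2 = 6. The remaining constraints are straightforward to verify.

Satisfiable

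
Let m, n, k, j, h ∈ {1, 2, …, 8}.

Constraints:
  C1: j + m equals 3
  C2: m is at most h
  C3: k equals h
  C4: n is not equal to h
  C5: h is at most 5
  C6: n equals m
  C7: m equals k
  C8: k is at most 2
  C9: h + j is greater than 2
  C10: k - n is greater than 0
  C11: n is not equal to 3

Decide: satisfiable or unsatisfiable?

Unsatisfiable

From constraints 3, 6, and 7, n = m = k = h, so n = h. But constraint 4 says n ≠ h. Contradiction.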